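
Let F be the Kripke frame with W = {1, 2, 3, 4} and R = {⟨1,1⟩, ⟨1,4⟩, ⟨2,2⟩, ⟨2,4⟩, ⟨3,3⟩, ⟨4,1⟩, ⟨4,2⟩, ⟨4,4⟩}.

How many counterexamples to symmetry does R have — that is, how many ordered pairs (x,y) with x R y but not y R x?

R is symmetric; there are no such tuples.

0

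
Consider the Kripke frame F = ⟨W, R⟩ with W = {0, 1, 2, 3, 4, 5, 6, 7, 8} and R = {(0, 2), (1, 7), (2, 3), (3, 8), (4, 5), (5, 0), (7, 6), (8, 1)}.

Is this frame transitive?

No

Transitive: no — 0 R 2 and 2 R 3, but not 0 R 3.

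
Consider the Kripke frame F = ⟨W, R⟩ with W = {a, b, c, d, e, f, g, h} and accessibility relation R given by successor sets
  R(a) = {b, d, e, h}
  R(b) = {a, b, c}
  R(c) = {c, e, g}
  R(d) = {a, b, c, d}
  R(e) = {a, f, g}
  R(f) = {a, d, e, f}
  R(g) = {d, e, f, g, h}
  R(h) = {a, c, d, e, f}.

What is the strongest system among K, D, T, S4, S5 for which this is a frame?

D

Serial (axiom D): yes — every world has a successor (e.g. a R b).
Reflexive (axiom T): no — a is not related to itself.
Transitive (axiom 4): no — a R b and b R c, but not a R c.
Euclidean (axiom 5): no — a R b and a R d, but not b R d.
So F validates K, D; T would additionally require R to be reflexive. The strongest is D.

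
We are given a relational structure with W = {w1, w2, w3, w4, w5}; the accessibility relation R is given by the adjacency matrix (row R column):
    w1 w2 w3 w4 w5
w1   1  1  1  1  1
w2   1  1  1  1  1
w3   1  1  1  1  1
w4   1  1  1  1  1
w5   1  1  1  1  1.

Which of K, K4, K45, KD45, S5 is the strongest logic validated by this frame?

S5

Transitive (axiom 4): yes — every two-step R-path is closed by a direct edge.
Euclidean (axiom 5): yes — any two successors of a common world are R-related.
Serial (axiom D): yes — every world has a successor (e.g. w1 R w1).
Reflexive (axiom T): yes — every world is R-related to itself.
So F validates K, K4, K45, KD45, S5. The strongest is S5.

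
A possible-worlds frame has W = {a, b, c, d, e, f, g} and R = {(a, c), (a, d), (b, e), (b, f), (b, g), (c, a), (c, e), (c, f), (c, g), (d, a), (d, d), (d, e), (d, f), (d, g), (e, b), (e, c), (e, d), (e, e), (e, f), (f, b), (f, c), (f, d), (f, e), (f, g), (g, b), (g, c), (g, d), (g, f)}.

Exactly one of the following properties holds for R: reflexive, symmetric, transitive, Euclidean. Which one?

symmetric

Reflexive: no — a is not related to itself.
Symmetric: yes — every pair in R has its reverse in R.
Transitive: no — a R c and c R e, but not a R e.
Euclidean: no — a R c and a R d, but not c R d.
Only symmetric holds.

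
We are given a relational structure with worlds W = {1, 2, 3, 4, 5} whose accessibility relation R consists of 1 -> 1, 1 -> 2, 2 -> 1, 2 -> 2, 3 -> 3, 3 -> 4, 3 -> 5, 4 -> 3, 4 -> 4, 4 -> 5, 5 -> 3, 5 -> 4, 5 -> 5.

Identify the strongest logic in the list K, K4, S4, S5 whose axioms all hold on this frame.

Transitive (axiom 4): yes — every two-step R-path is closed by a direct edge.
Reflexive (axiom T): yes — every world is R-related to itself.
Euclidean (axiom 5): yes — any two successors of a common world are R-related.
So F validates K, K4, S4, S5. The strongest is S5.

S5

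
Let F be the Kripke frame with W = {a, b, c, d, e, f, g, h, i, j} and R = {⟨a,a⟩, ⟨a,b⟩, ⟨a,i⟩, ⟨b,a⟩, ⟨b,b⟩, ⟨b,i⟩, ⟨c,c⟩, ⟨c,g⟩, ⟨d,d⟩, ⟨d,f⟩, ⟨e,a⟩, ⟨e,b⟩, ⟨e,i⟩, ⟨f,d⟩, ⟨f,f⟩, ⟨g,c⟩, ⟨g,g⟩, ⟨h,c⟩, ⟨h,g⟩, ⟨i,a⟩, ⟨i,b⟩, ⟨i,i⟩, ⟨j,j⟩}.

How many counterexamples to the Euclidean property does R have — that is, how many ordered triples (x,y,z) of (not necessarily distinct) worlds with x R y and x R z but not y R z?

0

R is Euclidean; there are no such tuples.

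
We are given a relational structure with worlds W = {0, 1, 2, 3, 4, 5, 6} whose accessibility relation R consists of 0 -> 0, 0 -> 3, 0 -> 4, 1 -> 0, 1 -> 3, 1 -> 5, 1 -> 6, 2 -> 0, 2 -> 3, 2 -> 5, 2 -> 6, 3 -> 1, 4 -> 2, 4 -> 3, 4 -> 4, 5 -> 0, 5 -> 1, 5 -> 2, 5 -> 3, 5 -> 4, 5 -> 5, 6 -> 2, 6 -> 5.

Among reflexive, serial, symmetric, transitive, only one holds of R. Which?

serial

Reflexive: no — 1 is not related to itself.
Serial: yes — every world has a successor (e.g. 0 R 0).
Symmetric: no — 0 R 3 but not 3 R 0.
Transitive: no — 0 R 3 and 3 R 1, but not 0 R 1.
Only serial holds.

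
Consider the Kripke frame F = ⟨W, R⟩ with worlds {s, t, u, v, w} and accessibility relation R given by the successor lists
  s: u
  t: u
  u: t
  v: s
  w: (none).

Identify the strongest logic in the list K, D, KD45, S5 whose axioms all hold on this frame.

K

Serial (axiom D): no — w has no R-successor.
Euclidean (axiom 5): no — s R u and s R u, but not u R u.
Transitive (axiom 4): no — s R u and u R t, but not s R t.
Reflexive (axiom T): no — s is not related to itself.
So F validates K; D would additionally require R to be serial. The strongest is K.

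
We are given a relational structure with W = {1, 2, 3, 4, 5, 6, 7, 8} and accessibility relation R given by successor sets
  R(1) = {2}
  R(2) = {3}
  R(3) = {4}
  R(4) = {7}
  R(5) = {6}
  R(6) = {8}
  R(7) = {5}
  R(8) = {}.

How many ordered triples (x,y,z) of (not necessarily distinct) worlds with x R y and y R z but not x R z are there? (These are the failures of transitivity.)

6

Enumerating: (1,2,3), (2,3,4), (3,4,7), (4,7,5), (5,6,8), (7,5,6).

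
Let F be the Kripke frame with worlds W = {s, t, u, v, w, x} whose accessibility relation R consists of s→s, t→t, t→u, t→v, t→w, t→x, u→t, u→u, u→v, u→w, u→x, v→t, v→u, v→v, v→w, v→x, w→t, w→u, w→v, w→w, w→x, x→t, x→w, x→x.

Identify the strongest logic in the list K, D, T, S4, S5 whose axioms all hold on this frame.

T

Serial (axiom D): yes — every world has a successor (e.g. s R s).
Reflexive (axiom T): yes — every world is R-related to itself.
Transitive (axiom 4): no — x R t and t R u, but not x R u.
Euclidean (axiom 5): no — t R x and t R u, but not x R u.
So F validates K, D, T; S4 would additionally require R to be transitive. The strongest is T.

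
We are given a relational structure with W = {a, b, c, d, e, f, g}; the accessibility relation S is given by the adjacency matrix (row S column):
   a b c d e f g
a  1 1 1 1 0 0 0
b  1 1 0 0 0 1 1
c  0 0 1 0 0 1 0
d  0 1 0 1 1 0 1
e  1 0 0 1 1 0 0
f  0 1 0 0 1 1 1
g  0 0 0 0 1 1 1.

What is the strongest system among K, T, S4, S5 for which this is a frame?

Reflexive (axiom T): yes — every world is S-related to itself.
Transitive (axiom 4): no — a S b and b S f, but not a S f.
Euclidean (axiom 5): no — a S b and a S c, but not b S c.
So F validates K, T; S4 would additionally require S to be transitive. The strongest is T.

T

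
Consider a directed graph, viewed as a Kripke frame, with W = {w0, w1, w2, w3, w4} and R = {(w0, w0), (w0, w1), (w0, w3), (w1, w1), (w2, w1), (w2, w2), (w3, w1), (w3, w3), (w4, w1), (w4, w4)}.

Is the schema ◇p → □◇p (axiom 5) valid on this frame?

No

The schema 5 characterises exactly the Euclidean frames.
Euclidean: no — w0 R w1 and w0 R w3, but not w1 R w3.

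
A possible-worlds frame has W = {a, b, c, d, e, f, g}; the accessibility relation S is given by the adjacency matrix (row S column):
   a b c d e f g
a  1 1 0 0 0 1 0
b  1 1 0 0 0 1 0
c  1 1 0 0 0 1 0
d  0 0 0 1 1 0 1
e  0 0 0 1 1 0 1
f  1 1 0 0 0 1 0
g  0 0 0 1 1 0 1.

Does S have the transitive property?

Yes

Transitive: yes — every two-step S-path is closed by a direct edge.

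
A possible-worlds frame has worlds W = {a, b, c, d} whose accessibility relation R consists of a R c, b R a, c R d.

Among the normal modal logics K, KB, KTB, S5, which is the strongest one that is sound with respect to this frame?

Symmetric (axiom B): no — a R c but not c R a.
Reflexive (axiom T): no — a is not related to itself.
Euclidean (axiom 5): no — a R c and a R c, but not c R c.
So F validates K; KB would additionally require R to be symmetric. The strongest is K.

K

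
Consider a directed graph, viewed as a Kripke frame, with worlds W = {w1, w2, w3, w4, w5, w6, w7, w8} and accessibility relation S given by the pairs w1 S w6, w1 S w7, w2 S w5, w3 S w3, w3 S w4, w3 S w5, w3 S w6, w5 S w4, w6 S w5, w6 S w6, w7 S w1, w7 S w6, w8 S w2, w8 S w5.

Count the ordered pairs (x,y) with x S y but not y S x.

Enumerating: (w1,w6), (w2,w5), (w3,w4), (w3,w5), (w3,w6), (w5,w4), (w6,w5), (w7,w6), (w8,w2), (w8,w5).

10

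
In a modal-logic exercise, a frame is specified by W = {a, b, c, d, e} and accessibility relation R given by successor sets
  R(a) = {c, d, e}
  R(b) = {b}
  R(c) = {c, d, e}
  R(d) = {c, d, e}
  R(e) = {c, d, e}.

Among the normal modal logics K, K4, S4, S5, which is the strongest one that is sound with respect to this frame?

K4

Transitive (axiom 4): yes — every two-step R-path is closed by a direct edge.
Reflexive (axiom T): no — a is not related to itself.
Euclidean (axiom 5): yes — any two successors of a common world are R-related.
So F validates K, K4; S4 would additionally require R to be reflexive. The strongest is K4.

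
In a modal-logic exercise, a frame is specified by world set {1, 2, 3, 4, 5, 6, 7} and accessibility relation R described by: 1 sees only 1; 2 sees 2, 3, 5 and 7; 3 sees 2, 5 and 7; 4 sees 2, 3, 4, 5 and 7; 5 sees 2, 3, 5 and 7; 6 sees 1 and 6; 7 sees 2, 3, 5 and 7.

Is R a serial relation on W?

Yes

Serial: yes — every world has a successor (e.g. 1 R 1).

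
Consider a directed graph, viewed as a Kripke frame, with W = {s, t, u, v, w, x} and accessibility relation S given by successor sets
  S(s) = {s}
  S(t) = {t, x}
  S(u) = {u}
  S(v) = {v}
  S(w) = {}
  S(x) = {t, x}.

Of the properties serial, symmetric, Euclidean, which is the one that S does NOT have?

Serial: no — w has no S-successor.
Symmetric: yes — every pair in S has its reverse in S.
Euclidean: yes — any two successors of a common world are S-related.
Only serial fails.

serial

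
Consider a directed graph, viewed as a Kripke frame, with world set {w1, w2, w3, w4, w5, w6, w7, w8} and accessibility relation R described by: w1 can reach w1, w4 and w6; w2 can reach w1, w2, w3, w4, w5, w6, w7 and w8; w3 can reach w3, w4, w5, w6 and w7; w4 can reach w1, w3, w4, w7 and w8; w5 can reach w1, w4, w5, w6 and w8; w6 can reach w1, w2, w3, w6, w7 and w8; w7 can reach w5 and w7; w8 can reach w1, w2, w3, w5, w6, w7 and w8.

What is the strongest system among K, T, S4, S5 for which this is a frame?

T

Reflexive (axiom T): yes — every world is R-related to itself.
Transitive (axiom 4): no — w1 R w4 and w4 R w3, but not w1 R w3.
Euclidean (axiom 5): no — w1 R w4 and w1 R w6, but not w4 R w6.
So F validates K, T; S4 would additionally require R to be transitive. The strongest is T.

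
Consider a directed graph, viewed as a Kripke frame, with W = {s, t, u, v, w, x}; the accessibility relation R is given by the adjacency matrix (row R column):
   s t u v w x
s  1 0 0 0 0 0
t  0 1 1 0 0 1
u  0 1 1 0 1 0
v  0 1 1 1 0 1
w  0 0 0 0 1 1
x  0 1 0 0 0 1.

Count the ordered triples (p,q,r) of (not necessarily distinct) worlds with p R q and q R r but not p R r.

Enumerating: (t,u,w), (u,t,x), (u,w,x), (v,u,w), (w,x,t), (x,t,u).

6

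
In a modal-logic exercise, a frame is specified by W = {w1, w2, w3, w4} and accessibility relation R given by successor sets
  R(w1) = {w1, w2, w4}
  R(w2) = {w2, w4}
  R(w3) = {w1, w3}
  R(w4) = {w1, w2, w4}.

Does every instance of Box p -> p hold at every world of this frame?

The schema T characterises exactly the reflexive frames.
Reflexive: yes — every world is R-related to itself.

Yes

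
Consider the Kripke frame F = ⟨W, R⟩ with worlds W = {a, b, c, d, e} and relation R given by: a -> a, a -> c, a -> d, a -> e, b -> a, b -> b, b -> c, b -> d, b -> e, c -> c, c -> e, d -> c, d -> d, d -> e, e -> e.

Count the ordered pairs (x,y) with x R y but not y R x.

Enumerating: (a,c), (a,d), (a,e), (b,a), (b,c), (b,d), (b,e), (c,e), (d,c), (d,e).

10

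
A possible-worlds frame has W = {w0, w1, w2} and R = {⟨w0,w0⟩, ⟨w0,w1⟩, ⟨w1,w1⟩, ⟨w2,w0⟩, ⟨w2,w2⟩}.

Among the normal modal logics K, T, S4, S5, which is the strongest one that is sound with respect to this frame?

Reflexive (axiom T): yes — every world is R-related to itself.
Transitive (axiom 4): no — w2 R w0 and w0 R w1, but not w2 R w1.
Euclidean (axiom 5): no — w0 R w1 and w0 R w0, but not w1 R w0.
So F validates K, T; S4 would additionally require R to be transitive. The strongest is T.

T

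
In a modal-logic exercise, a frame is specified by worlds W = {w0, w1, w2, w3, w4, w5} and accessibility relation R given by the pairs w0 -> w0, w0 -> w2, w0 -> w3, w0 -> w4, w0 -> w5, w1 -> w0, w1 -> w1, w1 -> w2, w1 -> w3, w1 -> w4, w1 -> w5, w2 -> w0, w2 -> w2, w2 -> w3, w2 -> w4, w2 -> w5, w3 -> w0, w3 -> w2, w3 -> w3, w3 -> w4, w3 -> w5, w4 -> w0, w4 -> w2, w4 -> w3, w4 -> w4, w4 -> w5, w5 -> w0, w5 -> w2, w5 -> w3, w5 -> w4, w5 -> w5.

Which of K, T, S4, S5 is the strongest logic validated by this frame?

Reflexive (axiom T): yes — every world is R-related to itself.
Transitive (axiom 4): yes — every two-step R-path is closed by a direct edge.
Euclidean (axiom 5): no — w1 R w0 and w1 R w1, but not w0 R w1.
So F validates K, T, S4; S5 would additionally require R to be Euclidean. The strongest is S4.

S4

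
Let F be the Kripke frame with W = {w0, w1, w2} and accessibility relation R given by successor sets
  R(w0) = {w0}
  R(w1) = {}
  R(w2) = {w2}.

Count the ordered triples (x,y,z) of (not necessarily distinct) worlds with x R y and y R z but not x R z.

0

R is transitive; there are no such tuples.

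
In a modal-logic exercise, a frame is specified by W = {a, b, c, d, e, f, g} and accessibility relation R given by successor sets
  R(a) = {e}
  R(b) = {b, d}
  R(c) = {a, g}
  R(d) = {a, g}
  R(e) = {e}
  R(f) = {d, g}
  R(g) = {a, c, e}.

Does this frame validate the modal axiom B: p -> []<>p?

Axiom B corresponds to the accessibility relation being symmetric.
Symmetric: no — a R e but not e R a.

No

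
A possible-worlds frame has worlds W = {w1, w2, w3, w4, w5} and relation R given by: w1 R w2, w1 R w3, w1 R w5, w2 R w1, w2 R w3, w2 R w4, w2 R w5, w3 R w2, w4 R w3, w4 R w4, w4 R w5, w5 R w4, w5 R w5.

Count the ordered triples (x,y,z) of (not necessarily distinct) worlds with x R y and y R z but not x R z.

Enumerating: (w1,w2,w1), (w1,w2,w4), (w1,w5,w4), (w2,w1,w2), (w2,w3,w2), (w3,w2,w1), (w3,w2,w3), (w3,w2,w4), (w3,w2,w5), (w4,w3,w2), (w5,w4,w3).

11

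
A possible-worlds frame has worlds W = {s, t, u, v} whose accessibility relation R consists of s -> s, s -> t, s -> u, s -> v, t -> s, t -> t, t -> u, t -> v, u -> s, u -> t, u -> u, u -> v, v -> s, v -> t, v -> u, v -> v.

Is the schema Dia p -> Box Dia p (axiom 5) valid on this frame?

The schema 5 characterises exactly the Euclidean frames.
Euclidean: yes — any two successors of a common world are R-related.

Yes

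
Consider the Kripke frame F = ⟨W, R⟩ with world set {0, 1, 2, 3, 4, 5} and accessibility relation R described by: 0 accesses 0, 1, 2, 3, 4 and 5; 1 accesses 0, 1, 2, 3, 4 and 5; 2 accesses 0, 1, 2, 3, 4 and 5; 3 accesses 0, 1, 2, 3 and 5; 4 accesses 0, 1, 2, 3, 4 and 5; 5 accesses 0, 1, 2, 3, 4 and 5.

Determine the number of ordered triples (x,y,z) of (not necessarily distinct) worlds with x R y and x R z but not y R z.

5

Enumerating: (0,3,4), (1,3,4), (2,3,4), (4,3,4), (5,3,4).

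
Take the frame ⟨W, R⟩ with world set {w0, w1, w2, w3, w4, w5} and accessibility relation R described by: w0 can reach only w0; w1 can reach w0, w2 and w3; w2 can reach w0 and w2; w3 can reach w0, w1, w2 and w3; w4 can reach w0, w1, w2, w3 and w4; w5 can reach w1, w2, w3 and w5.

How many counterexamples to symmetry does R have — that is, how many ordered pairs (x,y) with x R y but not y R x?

12

Enumerating: (w1,w0), (w1,w2), (w2,w0), (w3,w0), (w3,w2), (w4,w0), (w4,w1), (w4,w2), (w4,w3), (w5,w1), (w5,w2), (w5,w3).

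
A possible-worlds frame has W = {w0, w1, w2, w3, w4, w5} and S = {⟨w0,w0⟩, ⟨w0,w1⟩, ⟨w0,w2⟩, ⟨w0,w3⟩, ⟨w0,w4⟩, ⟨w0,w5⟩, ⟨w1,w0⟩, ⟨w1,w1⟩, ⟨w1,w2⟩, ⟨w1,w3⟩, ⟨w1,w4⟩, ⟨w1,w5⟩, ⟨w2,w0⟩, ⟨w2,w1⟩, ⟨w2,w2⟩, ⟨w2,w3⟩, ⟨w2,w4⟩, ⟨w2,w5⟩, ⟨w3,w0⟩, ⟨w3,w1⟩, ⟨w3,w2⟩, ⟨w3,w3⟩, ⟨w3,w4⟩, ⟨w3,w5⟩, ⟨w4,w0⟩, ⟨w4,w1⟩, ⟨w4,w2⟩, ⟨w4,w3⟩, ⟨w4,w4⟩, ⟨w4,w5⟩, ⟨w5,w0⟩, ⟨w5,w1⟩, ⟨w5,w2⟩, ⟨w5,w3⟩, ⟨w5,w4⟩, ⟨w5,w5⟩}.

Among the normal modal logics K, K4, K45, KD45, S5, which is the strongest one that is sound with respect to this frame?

Transitive (axiom 4): yes — every two-step S-path is closed by a direct edge.
Euclidean (axiom 5): yes — any two successors of a common world are S-related.
Serial (axiom D): yes — every world has a successor (e.g. w0 S w0).
Reflexive (axiom T): yes — every world is S-related to itself.
So F validates K, K4, K45, KD45, S5. The strongest is S5.

S5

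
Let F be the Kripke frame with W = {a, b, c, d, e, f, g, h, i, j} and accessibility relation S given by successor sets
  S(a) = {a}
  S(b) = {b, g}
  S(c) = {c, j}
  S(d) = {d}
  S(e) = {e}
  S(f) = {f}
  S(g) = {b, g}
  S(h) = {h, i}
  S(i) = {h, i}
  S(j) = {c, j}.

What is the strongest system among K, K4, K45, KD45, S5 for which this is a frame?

S5

Transitive (axiom 4): yes — every two-step S-path is closed by a direct edge.
Euclidean (axiom 5): yes — any two successors of a common world are S-related.
Serial (axiom D): yes — every world has a successor (e.g. a S a).
Reflexive (axiom T): yes — every world is S-related to itself.
So F validates K, K4, K45, KD45, S5. The strongest is S5.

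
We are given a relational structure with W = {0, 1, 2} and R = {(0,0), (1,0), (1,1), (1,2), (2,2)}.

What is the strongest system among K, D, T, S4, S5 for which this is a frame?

S4

Serial (axiom D): yes — every world has a successor (e.g. 0 R 0).
Reflexive (axiom T): yes — every world is R-related to itself.
Transitive (axiom 4): yes — every two-step R-path is closed by a direct edge.
Euclidean (axiom 5): no — 1 R 0 and 1 R 2, but not 0 R 2.
So F validates K, D, T, S4; S5 would additionally require R to be Euclidean. The strongest is S4.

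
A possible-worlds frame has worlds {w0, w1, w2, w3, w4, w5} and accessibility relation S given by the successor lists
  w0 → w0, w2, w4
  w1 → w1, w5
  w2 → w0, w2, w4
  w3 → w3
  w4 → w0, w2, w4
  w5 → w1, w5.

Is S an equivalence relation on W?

Reflexive: yes — every world is S-related to itself.
Symmetric: yes — every pair in S has its reverse in S.
Transitive: yes — every two-step S-path is closed by a direct edge.
So S is an equivalence relation.

Yes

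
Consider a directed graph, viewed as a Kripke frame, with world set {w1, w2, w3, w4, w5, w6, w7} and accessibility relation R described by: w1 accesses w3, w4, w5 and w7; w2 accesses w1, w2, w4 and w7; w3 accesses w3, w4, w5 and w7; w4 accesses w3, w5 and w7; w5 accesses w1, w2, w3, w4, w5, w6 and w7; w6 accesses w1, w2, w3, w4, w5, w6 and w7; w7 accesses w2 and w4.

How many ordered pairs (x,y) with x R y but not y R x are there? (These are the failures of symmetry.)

Enumerating: (w1,w3), (w1,w4), (w1,w7), (w2,w1), (w2,w4), (w3,w7), (w5,w2), (w5,w7), (w6,w1), (w6,w2), (w6,w3), (w6,w4), (w6,w7).

13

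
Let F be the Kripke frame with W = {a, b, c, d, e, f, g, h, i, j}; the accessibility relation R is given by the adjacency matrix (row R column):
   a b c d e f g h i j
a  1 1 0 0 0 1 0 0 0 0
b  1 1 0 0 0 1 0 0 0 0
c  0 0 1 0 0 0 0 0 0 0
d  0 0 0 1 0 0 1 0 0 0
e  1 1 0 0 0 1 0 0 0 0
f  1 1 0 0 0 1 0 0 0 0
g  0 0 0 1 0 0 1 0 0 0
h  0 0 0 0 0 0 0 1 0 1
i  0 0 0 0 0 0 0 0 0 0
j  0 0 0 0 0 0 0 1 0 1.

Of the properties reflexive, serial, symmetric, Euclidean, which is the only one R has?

Euclidean

Reflexive: no — e is not related to itself.
Serial: no — i has no R-successor.
Symmetric: no — e R a but not a R e.
Euclidean: yes — any two successors of a common world are R-related.
Only Euclidean holds.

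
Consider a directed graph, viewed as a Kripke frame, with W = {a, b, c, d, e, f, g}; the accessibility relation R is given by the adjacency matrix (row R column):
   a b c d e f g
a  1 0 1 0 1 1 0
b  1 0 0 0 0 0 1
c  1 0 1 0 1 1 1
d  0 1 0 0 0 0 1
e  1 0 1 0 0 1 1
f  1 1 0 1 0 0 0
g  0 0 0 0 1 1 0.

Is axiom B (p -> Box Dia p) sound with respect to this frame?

No

By correspondence theory, B is valid on a frame iff R is symmetric.
Symmetric: no — b R a but not a R b.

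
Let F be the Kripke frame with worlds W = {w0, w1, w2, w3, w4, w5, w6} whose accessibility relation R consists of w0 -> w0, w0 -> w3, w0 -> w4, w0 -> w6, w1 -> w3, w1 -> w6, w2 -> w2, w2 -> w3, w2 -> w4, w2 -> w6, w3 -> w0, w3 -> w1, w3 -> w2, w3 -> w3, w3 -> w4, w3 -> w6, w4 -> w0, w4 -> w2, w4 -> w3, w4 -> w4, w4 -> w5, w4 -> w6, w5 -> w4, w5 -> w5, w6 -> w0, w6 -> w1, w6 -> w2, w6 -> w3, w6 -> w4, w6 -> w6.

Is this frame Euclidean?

No

Euclidean: no — w3 R w0 and w3 R w1, but not w0 R w1.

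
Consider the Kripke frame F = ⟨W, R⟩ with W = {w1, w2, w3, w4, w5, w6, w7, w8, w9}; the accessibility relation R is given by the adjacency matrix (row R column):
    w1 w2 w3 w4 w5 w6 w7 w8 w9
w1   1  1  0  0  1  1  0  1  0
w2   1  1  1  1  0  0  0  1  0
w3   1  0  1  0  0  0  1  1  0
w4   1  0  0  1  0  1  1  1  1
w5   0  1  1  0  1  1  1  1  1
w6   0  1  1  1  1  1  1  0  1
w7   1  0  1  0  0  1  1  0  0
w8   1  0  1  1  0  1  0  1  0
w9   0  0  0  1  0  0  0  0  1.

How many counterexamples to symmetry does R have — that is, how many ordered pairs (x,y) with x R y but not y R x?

Enumerating: (w1,w5), (w1,w6), (w2,w3), (w2,w4), (w2,w8), (w3,w1), (w4,w1), (w4,w7), (w5,w2), (w5,w3), (w5,w7), (w5,w8), (w5,w9), (w6,w2), (w6,w3), (w6,w9), (w7,w1), (w8,w6).

18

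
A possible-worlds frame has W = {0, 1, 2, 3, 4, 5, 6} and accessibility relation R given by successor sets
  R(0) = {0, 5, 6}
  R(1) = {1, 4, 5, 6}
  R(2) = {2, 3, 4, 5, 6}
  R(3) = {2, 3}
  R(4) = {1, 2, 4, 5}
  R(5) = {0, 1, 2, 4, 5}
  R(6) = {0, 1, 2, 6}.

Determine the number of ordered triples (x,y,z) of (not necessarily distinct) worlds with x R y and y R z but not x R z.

32

Enumerating: (0,5,1), (0,5,2), (0,5,4), (0,6,1), (0,6,2), (1,4,2), (1,5,0), (1,5,2), (1,6,0), (1,6,2), (2,4,1), (2,5,0), … and 20 more.
Total: 32.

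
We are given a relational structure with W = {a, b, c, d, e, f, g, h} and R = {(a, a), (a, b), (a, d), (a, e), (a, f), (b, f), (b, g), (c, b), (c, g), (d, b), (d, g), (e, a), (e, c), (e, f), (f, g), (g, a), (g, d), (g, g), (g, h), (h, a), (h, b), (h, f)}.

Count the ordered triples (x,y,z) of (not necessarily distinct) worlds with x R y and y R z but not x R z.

Enumerating: (a,b,g), (a,d,g), (a,e,c), (a,f,g), (b,g,a), (b,g,d), (b,g,h), (c,b,f), (c,g,a), (c,g,d), (c,g,h), (d,b,f), … and 22 more.
Total: 34.

34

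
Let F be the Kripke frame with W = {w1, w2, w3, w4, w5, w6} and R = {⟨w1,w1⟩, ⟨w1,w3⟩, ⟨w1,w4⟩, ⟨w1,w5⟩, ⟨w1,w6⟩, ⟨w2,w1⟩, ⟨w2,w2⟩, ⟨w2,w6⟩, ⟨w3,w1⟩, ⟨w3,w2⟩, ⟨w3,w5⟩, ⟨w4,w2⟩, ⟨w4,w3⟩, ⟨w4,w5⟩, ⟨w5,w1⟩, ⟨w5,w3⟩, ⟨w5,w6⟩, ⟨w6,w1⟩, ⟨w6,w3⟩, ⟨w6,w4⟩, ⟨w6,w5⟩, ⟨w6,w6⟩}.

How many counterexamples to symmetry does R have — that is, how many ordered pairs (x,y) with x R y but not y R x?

Enumerating: (w1,w4), (w2,w1), (w2,w6), (w3,w2), (w4,w2), (w4,w3), (w4,w5), (w6,w3), (w6,w4).

9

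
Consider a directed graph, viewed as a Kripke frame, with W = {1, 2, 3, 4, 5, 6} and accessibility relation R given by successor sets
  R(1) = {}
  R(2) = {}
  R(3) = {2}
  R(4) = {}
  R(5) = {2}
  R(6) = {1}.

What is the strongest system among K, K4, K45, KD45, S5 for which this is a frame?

K4

Transitive (axiom 4): yes — every two-step R-path is closed by a direct edge.
Euclidean (axiom 5): no — 3 R 2 and 3 R 2, but not 2 R 2.
Serial (axiom D): no — 1 has no R-successor.
Reflexive (axiom T): no — 1 is not related to itself.
So F validates K, K4; K45 would additionally require R to be Euclidean. The strongest is K4.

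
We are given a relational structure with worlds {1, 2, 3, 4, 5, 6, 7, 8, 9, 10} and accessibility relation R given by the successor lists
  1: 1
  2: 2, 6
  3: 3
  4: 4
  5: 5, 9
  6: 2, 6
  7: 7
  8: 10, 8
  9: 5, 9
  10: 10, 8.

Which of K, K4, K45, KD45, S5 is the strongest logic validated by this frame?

S5

Transitive (axiom 4): yes — every two-step R-path is closed by a direct edge.
Euclidean (axiom 5): yes — any two successors of a common world are R-related.
Serial (axiom D): yes — every world has a successor (e.g. 1 R 1).
Reflexive (axiom T): yes — every world is R-related to itself.
So F validates K, K4, K45, KD45, S5. The strongest is S5.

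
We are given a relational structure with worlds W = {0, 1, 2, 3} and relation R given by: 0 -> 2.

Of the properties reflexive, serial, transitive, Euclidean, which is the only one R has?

transitive

Reflexive: no — 0 is not related to itself.
Serial: no — 1 has no R-successor.
Transitive: yes — every two-step R-path is closed by a direct edge.
Euclidean: no — 0 R 2 and 0 R 2, but not 2 R 2.
Only transitive holds.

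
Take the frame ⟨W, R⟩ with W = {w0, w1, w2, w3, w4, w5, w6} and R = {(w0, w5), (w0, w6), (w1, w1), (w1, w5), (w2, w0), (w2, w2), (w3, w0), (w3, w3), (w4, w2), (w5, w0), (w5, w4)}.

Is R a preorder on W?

No

Reflexive: no — w0 is not related to itself.
Transitive: no — w0 R w5 and w5 R w4, but not w0 R w4.
So R is not a preorder.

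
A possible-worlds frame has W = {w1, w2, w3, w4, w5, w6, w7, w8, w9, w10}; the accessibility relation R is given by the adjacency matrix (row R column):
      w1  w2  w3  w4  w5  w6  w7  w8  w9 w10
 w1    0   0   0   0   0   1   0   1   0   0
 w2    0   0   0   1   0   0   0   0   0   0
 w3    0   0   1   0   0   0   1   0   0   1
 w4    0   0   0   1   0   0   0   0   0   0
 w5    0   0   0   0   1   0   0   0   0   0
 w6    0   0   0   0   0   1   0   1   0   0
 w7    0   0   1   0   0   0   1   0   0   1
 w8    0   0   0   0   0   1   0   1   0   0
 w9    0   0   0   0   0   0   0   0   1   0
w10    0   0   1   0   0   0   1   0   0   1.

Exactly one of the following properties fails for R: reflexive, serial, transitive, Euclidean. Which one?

reflexive

Reflexive: no — w1 is not related to itself.
Serial: yes — every world has a successor (e.g. w1 R w6).
Transitive: yes — every two-step R-path is closed by a direct edge.
Euclidean: yes — any two successors of a common world are R-related.
Only reflexive fails.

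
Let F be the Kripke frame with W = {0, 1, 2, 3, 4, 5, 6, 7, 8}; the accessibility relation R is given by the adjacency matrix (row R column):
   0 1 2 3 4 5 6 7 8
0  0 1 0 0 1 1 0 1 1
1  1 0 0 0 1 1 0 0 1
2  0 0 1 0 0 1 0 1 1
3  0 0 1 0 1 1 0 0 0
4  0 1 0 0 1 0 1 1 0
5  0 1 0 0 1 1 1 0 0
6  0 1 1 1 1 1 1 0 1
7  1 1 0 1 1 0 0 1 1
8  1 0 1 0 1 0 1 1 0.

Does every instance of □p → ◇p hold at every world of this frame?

By correspondence theory, D is valid on a frame iff R is serial.
Serial: yes — every world has a successor (e.g. 0 R 1).

Yes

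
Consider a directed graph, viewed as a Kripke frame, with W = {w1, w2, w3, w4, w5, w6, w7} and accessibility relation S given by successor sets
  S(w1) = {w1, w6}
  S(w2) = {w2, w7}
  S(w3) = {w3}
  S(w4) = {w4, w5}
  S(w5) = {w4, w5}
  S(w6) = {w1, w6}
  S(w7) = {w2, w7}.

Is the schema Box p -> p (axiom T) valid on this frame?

By correspondence theory, T is valid on a frame iff S is reflexive.
Reflexive: yes — every world is S-related to itself.

Yes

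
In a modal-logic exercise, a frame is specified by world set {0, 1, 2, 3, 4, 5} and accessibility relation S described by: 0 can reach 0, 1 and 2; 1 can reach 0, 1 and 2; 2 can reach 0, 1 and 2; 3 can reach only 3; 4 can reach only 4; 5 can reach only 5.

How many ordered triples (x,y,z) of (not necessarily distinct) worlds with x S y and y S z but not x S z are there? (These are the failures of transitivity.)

S is transitive; there are no such tuples.

0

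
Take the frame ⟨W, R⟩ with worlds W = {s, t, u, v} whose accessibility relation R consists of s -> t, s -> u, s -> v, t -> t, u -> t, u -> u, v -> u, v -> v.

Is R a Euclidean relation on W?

Euclidean: no — s R t and s R u, but not t R u.

No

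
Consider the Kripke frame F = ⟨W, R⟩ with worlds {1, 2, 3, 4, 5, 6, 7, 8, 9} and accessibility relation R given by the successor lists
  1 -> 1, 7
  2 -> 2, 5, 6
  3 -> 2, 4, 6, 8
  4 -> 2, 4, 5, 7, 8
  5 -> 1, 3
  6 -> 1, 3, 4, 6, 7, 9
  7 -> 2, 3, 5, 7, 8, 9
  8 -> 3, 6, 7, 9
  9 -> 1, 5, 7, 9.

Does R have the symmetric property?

Symmetric: no — 1 R 7 but not 7 R 1.

No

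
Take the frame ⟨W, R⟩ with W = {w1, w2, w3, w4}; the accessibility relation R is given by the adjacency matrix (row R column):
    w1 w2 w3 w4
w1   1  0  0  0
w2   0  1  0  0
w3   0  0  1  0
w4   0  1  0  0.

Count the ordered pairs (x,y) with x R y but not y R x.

Enumerating: (w4,w2).

1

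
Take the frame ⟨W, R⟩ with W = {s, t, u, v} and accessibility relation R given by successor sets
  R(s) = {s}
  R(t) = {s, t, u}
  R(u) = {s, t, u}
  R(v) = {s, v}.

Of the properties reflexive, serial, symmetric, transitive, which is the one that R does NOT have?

Reflexive: yes — every world is R-related to itself.
Serial: yes — every world has a successor (e.g. s R s).
Symmetric: no — t R s but not s R t.
Transitive: yes — every two-step R-path is closed by a direct edge.
Only symmetric fails.

symmetric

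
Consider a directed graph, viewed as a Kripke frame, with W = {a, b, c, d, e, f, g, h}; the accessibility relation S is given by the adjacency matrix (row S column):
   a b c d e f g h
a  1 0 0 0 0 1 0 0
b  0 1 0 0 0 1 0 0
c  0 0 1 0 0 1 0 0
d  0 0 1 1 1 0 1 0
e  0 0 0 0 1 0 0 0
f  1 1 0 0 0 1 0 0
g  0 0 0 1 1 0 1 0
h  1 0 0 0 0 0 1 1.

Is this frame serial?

Yes

Serial: yes — every world has a successor (e.g. a S a).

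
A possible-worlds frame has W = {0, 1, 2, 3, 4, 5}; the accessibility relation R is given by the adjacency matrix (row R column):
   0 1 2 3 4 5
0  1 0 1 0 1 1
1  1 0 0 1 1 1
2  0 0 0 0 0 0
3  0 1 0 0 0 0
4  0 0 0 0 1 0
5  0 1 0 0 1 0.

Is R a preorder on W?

Reflexive: no — 1 is not related to itself.
Transitive: no — 0 R 5 and 5 R 1, but not 0 R 1.
So R is not a preorder.

No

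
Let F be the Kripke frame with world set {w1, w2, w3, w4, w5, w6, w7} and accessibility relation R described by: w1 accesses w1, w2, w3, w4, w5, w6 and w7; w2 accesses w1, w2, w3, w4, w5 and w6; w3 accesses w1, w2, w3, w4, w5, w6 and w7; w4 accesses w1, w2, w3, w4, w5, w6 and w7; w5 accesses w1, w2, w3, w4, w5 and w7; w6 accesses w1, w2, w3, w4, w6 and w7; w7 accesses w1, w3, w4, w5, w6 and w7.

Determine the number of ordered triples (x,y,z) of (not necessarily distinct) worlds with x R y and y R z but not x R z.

20

Enumerating: (w2,w1,w7), (w2,w3,w7), (w2,w4,w7), (w2,w5,w7), (w2,w6,w7), (w5,w1,w6), (w5,w2,w6), (w5,w3,w6), (w5,w4,w6), (w5,w7,w6), (w6,w1,w5), (w6,w2,w5), … and 8 more.
Total: 20.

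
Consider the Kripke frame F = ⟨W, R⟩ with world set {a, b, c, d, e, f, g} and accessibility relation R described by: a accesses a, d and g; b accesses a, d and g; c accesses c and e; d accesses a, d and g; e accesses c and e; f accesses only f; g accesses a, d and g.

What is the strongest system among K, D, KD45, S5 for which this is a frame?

KD45

Serial (axiom D): yes — every world has a successor (e.g. a R a).
Euclidean (axiom 5): yes — any two successors of a common world are R-related.
Transitive (axiom 4): yes — every two-step R-path is closed by a direct edge.
Reflexive (axiom T): no — b is not related to itself.
So F validates K, D, KD45; S5 would additionally require R to be reflexive. The strongest is KD45.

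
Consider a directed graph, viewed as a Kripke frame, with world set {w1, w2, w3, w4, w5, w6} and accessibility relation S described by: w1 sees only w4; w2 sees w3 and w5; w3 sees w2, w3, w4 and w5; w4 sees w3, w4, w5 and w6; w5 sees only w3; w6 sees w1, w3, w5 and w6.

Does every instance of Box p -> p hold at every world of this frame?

The schema T characterises exactly the reflexive frames.
Reflexive: no — w1 is not related to itself.

No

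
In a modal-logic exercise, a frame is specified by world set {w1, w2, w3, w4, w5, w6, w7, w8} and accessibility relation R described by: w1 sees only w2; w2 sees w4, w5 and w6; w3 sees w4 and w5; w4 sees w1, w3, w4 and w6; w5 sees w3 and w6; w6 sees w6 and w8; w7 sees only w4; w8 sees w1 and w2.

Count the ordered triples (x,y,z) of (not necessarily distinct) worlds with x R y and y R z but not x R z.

Enumerating: (w1,w2,w4), (w1,w2,w5), (w1,w2,w6), (w2,w4,w1), (w2,w4,w3), (w2,w5,w3), (w2,w6,w8), (w3,w4,w1), (w3,w4,w3), (w3,w4,w6), (w3,w5,w3), (w3,w5,w6), … and 14 more.
Total: 26.

26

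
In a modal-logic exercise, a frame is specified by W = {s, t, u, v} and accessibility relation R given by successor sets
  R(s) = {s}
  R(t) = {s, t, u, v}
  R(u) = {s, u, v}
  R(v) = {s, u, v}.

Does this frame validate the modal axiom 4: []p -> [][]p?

Yes

The schema 4 characterises exactly the transitive frames.
Transitive: yes — every two-step R-path is closed by a direct edge.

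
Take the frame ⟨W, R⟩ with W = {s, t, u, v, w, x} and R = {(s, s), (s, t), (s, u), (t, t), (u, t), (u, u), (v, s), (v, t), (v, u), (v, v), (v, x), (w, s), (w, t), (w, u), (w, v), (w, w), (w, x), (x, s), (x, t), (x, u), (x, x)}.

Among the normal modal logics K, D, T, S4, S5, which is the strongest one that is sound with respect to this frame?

Serial (axiom D): yes — every world has a successor (e.g. s R s).
Reflexive (axiom T): yes — every world is R-related to itself.
Transitive (axiom 4): yes — every two-step R-path is closed by a direct edge.
Euclidean (axiom 5): no — s R t and s R u, but not t R u.
So F validates K, D, T, S4; S5 would additionally require R to be Euclidean. The strongest is S4.

S4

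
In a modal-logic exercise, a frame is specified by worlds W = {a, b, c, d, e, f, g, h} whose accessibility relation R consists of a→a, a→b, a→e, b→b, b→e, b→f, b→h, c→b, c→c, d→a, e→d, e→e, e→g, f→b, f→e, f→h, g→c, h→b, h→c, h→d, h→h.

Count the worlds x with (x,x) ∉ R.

Enumerating: d, f, g.

3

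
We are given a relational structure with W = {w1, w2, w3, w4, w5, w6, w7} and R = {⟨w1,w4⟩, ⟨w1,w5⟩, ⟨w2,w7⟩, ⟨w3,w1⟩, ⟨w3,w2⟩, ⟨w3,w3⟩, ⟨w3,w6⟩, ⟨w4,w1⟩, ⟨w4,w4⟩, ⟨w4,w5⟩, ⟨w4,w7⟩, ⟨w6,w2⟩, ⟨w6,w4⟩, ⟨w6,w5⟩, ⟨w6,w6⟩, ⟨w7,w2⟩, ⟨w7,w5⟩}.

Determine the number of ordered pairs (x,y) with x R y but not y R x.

Enumerating: (w1,w5), (w3,w1), (w3,w2), (w3,w6), (w4,w5), (w4,w7), (w6,w2), (w6,w4), (w6,w5), (w7,w5).

10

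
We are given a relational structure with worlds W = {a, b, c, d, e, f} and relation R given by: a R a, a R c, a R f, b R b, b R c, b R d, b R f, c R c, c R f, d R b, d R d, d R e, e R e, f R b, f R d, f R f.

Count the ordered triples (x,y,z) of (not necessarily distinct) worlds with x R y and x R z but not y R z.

Enumerating: (a,c,a), (a,f,a), (a,f,c), (b,c,b), (b,c,d), (b,d,c), (b,d,f), (b,f,c), (c,f,c), (d,b,e), (d,e,b), (d,e,d), (f,d,f).

13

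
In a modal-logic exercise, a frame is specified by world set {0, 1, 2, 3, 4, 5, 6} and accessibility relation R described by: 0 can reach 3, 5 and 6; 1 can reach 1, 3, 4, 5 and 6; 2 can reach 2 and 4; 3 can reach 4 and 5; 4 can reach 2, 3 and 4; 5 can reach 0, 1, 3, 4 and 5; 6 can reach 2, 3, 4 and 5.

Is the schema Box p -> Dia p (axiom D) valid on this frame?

Yes

Axiom D corresponds to the accessibility relation being serial.
Serial: yes — every world has a successor (e.g. 0 R 3).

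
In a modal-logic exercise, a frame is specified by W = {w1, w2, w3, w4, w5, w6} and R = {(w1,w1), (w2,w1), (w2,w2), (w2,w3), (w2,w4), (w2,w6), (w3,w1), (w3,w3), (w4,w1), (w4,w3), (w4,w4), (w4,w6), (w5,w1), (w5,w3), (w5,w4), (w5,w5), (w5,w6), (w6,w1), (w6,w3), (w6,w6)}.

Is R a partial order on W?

Yes

Reflexive: yes — every world is R-related to itself.
Transitive: yes — every two-step R-path is closed by a direct edge.
Antisymmetric: yes — no distinct pair is related both ways.
So R is a partial order.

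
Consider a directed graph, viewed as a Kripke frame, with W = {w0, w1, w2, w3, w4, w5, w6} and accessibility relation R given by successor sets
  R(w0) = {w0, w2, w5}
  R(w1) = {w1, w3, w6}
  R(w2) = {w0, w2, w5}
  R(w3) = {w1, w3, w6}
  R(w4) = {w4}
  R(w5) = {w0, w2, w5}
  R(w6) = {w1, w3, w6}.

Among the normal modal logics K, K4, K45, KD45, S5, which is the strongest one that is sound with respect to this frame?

S5

Transitive (axiom 4): yes — every two-step R-path is closed by a direct edge.
Euclidean (axiom 5): yes — any two successors of a common world are R-related.
Serial (axiom D): yes — every world has a successor (e.g. w0 R w0).
Reflexive (axiom T): yes — every world is R-related to itself.
So F validates K, K4, K45, KD45, S5. The strongest is S5.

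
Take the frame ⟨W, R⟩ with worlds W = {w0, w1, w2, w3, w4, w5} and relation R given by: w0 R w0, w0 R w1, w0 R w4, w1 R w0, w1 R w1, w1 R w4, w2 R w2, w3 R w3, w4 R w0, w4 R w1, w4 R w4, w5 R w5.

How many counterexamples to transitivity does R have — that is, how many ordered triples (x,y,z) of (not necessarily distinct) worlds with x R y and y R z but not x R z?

R is transitive; there are no such tuples.

0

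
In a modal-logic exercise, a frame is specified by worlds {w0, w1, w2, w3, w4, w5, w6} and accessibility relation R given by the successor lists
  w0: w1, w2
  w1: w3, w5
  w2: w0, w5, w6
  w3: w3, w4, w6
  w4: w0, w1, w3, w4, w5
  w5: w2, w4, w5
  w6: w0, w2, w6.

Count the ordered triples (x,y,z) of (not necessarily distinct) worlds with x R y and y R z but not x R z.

29

Enumerating: (w0,w1,w3), (w0,w1,w5), (w0,w2,w0), (w0,w2,w5), (w0,w2,w6), (w1,w3,w4), (w1,w3,w6), (w1,w5,w2), (w1,w5,w4), (w2,w0,w1), (w2,w0,w2), (w2,w5,w2), … and 17 more.
Total: 29.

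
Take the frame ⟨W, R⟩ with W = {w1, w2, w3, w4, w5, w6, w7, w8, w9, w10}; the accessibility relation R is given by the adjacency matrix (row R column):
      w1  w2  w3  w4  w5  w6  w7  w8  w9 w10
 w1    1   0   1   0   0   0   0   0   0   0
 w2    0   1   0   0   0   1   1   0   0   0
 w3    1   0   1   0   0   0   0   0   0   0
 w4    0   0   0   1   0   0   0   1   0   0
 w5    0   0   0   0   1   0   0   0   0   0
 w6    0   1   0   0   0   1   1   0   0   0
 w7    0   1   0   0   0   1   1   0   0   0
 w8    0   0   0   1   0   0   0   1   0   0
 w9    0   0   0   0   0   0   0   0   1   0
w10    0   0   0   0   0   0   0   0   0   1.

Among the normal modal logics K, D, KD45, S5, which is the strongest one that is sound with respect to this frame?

Serial (axiom D): yes — every world has a successor (e.g. w1 R w1).
Euclidean (axiom 5): yes — any two successors of a common world are R-related.
Transitive (axiom 4): yes — every two-step R-path is closed by a direct edge.
Reflexive (axiom T): yes — every world is R-related to itself.
So F validates K, D, KD45, S5. The strongest is S5.

S5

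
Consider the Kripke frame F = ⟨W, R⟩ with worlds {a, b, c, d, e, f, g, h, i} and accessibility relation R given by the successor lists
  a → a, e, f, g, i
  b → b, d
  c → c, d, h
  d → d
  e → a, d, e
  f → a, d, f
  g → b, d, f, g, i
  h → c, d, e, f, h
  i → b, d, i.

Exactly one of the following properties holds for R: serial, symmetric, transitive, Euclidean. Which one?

serial

Serial: yes — every world has a successor (e.g. a R a).
Symmetric: no — a R g but not g R a.
Transitive: no — a R e and e R d, but not a R d.
Euclidean: no — a R e and a R f, but not e R f.
Only serial holds.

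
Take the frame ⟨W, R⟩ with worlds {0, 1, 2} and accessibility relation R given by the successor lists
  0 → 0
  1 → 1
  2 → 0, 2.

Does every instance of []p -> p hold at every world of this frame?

Axiom T corresponds to the accessibility relation being reflexive.
Reflexive: yes — every world is R-related to itself.

Yes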